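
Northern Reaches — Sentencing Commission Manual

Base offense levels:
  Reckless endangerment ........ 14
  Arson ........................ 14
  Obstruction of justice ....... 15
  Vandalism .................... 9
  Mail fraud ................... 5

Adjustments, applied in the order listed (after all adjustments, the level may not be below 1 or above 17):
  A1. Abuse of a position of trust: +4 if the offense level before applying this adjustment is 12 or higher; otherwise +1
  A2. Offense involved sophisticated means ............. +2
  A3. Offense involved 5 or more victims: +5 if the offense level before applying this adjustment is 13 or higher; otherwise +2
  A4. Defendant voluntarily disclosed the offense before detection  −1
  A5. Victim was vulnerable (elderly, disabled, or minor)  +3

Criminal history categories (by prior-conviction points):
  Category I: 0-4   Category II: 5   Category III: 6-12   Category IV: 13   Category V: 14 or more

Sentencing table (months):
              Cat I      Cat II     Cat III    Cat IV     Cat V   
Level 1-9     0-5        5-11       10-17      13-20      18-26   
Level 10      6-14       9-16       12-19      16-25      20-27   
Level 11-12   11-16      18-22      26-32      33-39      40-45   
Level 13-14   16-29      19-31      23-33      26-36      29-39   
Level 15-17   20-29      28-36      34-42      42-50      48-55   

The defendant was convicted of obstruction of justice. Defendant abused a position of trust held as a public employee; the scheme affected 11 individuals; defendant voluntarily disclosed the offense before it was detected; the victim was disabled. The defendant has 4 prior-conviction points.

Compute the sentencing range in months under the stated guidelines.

20-29 months

Base offense level for obstruction of justice: 15.
A1 applies (level before this adjustment is 15 ≥ 12, so +4): 15 + 4 = 19.
A2 does not apply.
A3 applies (level before this adjustment is 19 ≥ 13, so +5): 19 + 5 = 24.
A4 applies: 24 − 1 = 23.
A5 applies: 23 + 3 = 26.
Level 26 exceeds the maximum of 17; capped at 17.
Final offense level: 17.
Criminal history: 4 prior points → Category I (0-4).
Level 17 falls in the 15-17 band.
Grid: Level 15-17 × Category I = 20-29 months.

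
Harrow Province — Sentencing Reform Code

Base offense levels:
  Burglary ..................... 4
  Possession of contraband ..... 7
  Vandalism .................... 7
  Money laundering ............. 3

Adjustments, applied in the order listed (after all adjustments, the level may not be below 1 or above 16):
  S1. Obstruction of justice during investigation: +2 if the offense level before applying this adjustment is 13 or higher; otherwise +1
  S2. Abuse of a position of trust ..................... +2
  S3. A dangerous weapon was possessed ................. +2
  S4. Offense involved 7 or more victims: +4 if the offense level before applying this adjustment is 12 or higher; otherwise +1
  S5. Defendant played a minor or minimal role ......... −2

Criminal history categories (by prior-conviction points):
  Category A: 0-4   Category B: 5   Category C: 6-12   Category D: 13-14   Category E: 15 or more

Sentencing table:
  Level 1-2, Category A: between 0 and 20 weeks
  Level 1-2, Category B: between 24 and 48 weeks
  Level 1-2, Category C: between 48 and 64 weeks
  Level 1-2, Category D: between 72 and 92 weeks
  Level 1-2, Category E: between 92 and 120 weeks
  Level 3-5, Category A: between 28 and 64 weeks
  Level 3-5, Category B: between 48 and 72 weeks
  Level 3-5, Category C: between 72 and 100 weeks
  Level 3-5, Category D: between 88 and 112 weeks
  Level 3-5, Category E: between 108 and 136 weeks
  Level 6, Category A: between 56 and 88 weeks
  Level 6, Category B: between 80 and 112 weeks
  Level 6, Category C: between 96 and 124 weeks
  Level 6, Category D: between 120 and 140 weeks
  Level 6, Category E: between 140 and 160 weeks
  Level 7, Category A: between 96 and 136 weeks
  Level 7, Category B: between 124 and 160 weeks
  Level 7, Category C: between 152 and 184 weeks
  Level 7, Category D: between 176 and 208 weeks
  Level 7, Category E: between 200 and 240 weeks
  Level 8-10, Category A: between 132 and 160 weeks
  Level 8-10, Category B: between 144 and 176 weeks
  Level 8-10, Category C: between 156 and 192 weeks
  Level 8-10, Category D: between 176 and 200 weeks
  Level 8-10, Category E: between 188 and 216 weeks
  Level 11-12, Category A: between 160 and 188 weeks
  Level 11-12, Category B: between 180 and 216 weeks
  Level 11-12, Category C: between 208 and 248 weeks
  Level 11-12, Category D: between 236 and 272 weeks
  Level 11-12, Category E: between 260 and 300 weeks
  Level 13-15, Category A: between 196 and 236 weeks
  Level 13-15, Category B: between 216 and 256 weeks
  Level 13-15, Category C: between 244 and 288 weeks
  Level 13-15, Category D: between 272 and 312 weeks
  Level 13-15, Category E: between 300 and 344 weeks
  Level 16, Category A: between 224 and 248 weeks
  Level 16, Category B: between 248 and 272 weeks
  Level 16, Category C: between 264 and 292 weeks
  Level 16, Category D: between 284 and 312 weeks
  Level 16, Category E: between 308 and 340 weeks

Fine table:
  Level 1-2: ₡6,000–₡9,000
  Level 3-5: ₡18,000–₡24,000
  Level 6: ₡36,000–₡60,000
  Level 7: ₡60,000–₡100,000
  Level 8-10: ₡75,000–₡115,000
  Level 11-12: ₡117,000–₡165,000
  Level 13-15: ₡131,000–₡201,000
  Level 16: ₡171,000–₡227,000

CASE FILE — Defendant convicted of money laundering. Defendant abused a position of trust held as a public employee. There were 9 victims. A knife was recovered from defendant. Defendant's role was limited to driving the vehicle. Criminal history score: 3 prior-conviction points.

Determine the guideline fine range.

₡36,000–₡60,000

Base offense level for money laundering: 3.
S1 does not apply.
S2 applies: 3 + 2 = 5.
S3 applies: 5 + 2 = 7.
S4 applies (level before this adjustment is 7 < 12, so +1): 7 + 1 = 8.
S5 applies: 8 − 2 = 6.
Final offense level: 6.
Level 6 falls in the 6 band.
Fine table: Level 6 → ₡36,000–₡60,000.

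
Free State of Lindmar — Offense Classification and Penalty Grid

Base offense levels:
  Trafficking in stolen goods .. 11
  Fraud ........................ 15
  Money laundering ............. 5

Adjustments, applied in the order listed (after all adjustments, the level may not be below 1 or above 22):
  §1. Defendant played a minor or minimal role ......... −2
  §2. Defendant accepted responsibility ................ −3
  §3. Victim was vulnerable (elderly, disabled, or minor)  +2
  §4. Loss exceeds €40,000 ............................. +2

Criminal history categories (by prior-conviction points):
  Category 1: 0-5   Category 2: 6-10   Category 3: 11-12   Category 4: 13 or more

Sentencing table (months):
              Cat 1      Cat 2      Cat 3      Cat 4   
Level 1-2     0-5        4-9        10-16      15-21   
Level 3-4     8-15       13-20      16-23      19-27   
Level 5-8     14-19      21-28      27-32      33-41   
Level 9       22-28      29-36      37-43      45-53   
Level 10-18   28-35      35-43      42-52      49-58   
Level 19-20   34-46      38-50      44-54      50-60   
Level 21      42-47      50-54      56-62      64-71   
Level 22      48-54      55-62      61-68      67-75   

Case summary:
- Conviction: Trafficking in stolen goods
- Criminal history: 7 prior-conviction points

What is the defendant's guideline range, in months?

Base offense level for trafficking in stolen goods: 11.
Final offense level: 11.
Criminal history: 7 prior points → Category 2 (6-10).
Level 11 falls in the 10-18 band.
Grid: Level 10-18 × Category 2 = 35-43 months.

35-43 months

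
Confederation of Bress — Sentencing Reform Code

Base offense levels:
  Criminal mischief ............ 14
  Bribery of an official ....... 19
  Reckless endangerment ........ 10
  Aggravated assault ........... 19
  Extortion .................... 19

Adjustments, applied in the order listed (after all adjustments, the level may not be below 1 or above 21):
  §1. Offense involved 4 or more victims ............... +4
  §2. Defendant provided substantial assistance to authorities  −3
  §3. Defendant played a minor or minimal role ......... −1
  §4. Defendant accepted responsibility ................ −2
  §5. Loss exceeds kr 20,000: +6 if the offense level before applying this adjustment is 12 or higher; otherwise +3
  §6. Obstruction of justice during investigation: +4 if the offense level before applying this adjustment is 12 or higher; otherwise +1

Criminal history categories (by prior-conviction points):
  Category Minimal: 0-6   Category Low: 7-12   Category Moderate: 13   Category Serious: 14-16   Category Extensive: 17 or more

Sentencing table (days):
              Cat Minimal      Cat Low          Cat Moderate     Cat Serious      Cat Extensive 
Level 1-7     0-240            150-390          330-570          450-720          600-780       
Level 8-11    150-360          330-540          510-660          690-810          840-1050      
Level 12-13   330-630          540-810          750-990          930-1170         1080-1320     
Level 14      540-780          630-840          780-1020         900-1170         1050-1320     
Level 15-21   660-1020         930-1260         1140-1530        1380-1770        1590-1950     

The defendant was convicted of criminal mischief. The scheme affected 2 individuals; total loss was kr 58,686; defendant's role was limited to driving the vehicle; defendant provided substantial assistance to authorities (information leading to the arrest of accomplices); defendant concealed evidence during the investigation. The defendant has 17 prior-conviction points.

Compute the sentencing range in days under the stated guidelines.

Base offense level for criminal mischief: 14.
§2 applies: 14 − 3 = 11.
§3 applies: 11 − 1 = 10.
§5 applies (level before this adjustment is 10 < 12, so +3): 10 + 3 = 13.
§6 applies (level before this adjustment is 13 ≥ 12, so +4): 13 + 4 = 17.
Final offense level: 17.
Criminal history: 17 prior points → Category Extensive (17+).
Level 17 falls in the 15-21 band.
Grid: Level 15-21 × Category Extensive = 1590-1950 days.

1590-1950 days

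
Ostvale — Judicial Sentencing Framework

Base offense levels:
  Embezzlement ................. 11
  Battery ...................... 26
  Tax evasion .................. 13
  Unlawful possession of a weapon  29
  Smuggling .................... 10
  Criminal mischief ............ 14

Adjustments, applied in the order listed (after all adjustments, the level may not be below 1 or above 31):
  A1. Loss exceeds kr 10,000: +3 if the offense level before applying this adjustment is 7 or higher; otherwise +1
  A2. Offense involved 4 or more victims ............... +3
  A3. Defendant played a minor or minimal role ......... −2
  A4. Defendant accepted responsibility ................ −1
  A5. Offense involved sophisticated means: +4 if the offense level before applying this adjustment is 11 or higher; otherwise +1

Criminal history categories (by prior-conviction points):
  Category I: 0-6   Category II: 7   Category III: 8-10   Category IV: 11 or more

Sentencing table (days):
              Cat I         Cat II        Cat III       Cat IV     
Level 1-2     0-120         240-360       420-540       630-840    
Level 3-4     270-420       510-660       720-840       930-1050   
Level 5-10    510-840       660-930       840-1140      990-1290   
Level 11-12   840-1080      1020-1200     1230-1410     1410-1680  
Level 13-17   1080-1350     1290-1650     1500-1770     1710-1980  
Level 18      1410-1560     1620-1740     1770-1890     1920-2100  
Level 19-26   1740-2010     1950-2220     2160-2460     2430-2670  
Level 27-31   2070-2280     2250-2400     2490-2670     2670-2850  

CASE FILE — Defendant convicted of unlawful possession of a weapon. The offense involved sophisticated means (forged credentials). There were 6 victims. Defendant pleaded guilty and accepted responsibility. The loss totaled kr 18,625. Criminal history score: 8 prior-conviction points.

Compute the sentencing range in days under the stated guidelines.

2490-2670 days

Base offense level for unlawful possession of a weapon: 29.
A1 applies (level before this adjustment is 29 ≥ 7, so +3): 29 + 3 = 32.
A2 applies: 32 + 3 = 35.
A3 does not apply.
A4 applies: 35 − 1 = 34.
A5 applies (level before this adjustment is 34 ≥ 11, so +4): 34 + 4 = 38.
Level 38 exceeds the maximum of 31; capped at 31.
Final offense level: 31.
Criminal history: 8 prior points → Category III (8-10).
Level 31 falls in the 27-31 band.
Grid: Level 27-31 × Category III = 2490-2670 days.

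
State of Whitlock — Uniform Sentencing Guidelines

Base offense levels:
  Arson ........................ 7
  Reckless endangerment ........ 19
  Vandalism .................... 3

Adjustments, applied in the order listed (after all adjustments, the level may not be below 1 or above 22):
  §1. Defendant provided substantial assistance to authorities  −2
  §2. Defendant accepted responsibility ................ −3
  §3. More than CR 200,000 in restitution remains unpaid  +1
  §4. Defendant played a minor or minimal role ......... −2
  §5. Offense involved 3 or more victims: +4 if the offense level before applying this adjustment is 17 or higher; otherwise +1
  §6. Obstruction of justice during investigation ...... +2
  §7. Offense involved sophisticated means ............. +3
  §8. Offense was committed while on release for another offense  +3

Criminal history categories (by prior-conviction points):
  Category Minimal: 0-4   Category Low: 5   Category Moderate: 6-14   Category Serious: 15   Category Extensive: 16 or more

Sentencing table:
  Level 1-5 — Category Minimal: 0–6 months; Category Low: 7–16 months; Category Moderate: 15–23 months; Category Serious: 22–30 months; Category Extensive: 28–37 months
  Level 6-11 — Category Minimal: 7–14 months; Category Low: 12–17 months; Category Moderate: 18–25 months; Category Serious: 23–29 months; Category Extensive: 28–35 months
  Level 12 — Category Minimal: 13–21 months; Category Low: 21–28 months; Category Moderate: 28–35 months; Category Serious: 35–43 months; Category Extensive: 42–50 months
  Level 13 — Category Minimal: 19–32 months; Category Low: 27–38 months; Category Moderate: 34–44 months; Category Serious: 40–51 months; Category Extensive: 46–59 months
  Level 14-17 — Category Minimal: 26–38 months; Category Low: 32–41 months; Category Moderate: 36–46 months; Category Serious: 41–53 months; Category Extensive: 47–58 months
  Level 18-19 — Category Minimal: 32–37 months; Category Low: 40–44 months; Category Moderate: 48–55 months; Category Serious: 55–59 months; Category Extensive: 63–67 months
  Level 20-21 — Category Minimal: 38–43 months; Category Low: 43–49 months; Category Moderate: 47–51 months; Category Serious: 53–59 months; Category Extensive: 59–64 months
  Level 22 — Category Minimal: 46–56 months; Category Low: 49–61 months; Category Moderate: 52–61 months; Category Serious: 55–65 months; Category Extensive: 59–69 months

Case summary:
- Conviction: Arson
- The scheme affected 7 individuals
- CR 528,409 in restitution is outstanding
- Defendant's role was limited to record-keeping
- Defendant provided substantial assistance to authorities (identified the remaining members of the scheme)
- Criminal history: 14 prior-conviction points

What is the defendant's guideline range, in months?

15-23 months

Base offense level for arson: 7.
§1 applies: 7 − 2 = 5.
§3 applies: 5 + 1 = 6.
§4 applies: 6 − 2 = 4.
§5 applies (level before this adjustment is 4 < 17, so +1): 4 + 1 = 5.
§7 does not apply.
§8 does not apply.
Final offense level: 5.
Criminal history: 14 prior points → Category Moderate (6-14).
Level 5 falls in the 1-5 band.
Grid: Level 1-5 × Category Moderate = 15-23 months.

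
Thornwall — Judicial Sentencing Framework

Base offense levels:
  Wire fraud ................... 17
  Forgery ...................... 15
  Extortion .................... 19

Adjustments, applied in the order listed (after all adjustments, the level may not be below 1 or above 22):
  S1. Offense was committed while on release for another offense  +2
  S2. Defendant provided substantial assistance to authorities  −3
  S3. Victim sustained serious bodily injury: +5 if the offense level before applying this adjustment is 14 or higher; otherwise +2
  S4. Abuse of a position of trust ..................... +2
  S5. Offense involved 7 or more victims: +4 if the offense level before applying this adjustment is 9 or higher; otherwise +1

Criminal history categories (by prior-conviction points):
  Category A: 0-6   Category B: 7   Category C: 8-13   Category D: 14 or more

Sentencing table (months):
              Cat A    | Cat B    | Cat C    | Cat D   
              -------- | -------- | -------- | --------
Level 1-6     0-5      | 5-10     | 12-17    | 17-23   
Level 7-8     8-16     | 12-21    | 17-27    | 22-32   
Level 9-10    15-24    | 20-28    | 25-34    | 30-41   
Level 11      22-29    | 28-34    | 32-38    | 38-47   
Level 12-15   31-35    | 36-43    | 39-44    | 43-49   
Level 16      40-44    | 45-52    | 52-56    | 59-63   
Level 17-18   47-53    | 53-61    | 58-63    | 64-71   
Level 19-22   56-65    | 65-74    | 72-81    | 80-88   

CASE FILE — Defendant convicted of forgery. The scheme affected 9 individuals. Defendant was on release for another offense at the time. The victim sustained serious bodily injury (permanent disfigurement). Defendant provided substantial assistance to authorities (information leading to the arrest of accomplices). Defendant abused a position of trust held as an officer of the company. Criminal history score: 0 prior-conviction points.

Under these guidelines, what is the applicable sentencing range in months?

Base offense level for forgery: 15.
S1 applies: 15 + 2 = 17.
S2 applies: 17 − 3 = 14.
S3 applies (level before this adjustment is 14 ≥ 14, so +5): 14 + 5 = 19.
S4 applies: 19 + 2 = 21.
S5 applies (level before this adjustment is 21 ≥ 9, so +4): 21 + 4 = 25.
Level 25 exceeds the maximum of 22; capped at 22.
Final offense level: 22.
Criminal history: 0 prior points → Category A (0-6).
Level 22 falls in the 19-22 band.
Grid: Level 19-22 × Category A = 56-65 months.

56-65 months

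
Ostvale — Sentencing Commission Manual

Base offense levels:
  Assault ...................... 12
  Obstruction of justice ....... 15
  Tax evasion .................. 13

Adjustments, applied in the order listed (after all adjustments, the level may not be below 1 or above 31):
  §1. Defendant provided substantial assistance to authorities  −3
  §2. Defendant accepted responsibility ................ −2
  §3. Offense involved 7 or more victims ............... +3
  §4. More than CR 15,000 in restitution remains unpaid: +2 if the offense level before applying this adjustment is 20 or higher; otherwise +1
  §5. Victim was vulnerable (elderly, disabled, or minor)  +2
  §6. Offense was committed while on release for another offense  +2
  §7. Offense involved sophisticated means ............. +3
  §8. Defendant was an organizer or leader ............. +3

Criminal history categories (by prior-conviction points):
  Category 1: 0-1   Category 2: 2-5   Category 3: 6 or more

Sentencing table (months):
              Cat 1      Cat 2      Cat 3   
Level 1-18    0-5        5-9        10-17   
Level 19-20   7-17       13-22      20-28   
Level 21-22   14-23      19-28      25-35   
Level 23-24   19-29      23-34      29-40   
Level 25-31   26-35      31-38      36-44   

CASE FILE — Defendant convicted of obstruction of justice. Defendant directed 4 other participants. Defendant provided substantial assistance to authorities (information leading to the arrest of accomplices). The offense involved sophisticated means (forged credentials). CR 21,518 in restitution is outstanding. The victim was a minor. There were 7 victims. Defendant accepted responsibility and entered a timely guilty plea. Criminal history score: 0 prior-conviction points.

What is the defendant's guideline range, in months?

14-23 months

Base offense level for obstruction of justice: 15.
§1 applies: 15 − 3 = 12.
§2 applies: 12 − 2 = 10.
§3 applies: 10 + 3 = 13.
§4 applies (level before this adjustment is 13 < 20, so +1): 13 + 1 = 14.
§5 applies: 14 + 2 = 16.
§7 applies: 16 + 3 = 19.
§8 applies: 19 + 3 = 22.
Final offense level: 22.
Criminal history: 0 prior points → Category 1 (0-1).
Level 22 falls in the 21-22 band.
Grid: Level 21-22 × Category 1 = 14-23 months.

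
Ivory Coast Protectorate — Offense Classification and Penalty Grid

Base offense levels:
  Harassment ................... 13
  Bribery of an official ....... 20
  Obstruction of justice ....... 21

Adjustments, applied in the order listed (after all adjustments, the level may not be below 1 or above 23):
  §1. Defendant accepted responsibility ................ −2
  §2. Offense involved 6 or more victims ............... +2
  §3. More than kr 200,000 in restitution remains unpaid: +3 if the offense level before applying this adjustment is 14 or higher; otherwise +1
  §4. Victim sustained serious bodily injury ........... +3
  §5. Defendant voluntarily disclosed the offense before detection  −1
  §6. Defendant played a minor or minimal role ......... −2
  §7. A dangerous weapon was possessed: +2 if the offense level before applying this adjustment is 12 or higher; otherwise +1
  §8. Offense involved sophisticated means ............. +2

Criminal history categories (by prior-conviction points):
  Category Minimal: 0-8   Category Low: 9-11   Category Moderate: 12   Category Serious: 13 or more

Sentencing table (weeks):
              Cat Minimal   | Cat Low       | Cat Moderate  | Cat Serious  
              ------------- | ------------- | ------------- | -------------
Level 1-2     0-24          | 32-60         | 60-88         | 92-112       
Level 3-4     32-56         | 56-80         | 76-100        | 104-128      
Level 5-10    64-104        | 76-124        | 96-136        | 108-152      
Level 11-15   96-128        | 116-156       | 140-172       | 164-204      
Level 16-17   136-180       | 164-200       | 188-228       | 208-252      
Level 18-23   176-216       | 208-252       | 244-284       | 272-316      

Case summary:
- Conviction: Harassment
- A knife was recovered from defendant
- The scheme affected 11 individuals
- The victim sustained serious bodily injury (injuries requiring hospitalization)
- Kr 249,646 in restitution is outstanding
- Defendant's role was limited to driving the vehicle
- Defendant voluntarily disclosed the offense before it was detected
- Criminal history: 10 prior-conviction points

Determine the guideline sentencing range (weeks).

Base offense level for harassment: 13.
§1 does not apply.
§2 applies: 13 + 2 = 15.
§3 applies (level before this adjustment is 15 ≥ 14, so +3): 15 + 3 = 18.
§4 applies: 18 + 3 = 21.
§5 applies: 21 − 1 = 20.
§6 applies: 20 − 2 = 18.
§7 applies (level before this adjustment is 18 ≥ 12, so +2): 18 + 2 = 20.
Final offense level: 20.
Criminal history: 10 prior points → Category Low (9-11).
Level 20 falls in the 18-23 band.
Grid: Level 18-23 × Category Low = 208-252 weeks.

208-252 weeks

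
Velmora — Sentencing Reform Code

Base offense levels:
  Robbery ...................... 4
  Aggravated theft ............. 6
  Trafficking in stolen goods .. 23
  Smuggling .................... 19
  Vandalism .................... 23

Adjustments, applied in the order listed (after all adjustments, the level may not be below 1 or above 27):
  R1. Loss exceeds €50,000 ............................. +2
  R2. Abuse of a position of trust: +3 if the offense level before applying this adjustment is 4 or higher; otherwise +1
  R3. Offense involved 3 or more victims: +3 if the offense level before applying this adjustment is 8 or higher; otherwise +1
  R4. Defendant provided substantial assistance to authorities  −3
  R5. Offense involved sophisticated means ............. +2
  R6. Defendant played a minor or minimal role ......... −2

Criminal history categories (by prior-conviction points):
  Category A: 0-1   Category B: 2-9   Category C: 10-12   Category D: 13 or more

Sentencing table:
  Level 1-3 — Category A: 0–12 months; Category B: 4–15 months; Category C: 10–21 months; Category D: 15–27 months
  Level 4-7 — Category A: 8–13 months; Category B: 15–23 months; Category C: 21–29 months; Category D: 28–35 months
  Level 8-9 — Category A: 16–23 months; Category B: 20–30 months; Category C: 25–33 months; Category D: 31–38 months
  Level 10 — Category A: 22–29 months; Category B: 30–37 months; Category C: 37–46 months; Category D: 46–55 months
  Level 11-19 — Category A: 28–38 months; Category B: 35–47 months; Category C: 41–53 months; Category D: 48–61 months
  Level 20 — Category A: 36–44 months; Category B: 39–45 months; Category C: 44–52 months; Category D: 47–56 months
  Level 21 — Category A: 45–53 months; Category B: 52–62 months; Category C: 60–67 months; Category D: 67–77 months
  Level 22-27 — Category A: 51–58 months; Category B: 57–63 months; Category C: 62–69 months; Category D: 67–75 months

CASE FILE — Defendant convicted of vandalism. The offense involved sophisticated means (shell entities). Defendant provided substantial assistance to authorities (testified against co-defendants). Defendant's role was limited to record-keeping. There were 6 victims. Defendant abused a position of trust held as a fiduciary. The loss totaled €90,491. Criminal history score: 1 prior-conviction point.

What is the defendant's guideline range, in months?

51-58 months

Base offense level for vandalism: 23.
R1 applies: 23 + 2 = 25.
R2 applies (level before this adjustment is 25 ≥ 4, so +3): 25 + 3 = 28.
R3 applies (level before this adjustment is 28 ≥ 8, so +3): 28 + 3 = 31.
R4 applies: 31 − 3 = 28.
R5 applies: 28 + 2 = 30.
R6 applies: 30 − 2 = 28.
Level 28 exceeds the maximum of 27; capped at 27.
Final offense level: 27.
Criminal history: 1 prior point → Category A (0-1).
Level 27 falls in the 22-27 band.
Grid: Level 22-27 × Category A = 51-58 months.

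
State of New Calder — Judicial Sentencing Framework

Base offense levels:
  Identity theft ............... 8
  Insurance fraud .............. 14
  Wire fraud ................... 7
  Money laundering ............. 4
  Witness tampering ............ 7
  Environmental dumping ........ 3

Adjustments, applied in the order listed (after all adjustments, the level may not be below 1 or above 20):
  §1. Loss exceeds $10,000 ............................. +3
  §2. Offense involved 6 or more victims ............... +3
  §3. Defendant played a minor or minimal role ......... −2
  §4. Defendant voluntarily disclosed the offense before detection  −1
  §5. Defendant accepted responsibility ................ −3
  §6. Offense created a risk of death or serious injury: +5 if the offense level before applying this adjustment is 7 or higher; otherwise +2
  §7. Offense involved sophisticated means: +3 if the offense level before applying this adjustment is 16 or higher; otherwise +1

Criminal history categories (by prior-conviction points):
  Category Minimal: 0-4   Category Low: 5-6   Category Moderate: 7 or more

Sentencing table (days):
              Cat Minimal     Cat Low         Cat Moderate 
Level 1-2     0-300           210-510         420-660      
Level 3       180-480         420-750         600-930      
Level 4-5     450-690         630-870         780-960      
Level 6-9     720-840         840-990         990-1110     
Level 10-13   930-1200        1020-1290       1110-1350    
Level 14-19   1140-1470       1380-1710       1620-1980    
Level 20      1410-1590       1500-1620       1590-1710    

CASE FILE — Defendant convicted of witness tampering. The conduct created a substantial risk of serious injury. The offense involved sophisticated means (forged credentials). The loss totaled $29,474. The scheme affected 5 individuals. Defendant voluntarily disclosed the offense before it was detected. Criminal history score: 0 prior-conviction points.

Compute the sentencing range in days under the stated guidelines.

1140-1470 days

Base offense level for witness tampering: 7.
§1 applies: 7 + 3 = 10.
§3 does not apply.
§4 applies: 10 − 1 = 9.
§5 does not apply.
§6 applies (level before this adjustment is 9 ≥ 7, so +5): 9 + 5 = 14.
§7 applies (level before this adjustment is 14 < 16, so +1): 14 + 1 = 15.
Final offense level: 15.
Criminal history: 0 prior points → Category Minimal (0-4).
Level 15 falls in the 14-19 band.
Grid: Level 14-19 × Category Minimal = 1140-1470 days.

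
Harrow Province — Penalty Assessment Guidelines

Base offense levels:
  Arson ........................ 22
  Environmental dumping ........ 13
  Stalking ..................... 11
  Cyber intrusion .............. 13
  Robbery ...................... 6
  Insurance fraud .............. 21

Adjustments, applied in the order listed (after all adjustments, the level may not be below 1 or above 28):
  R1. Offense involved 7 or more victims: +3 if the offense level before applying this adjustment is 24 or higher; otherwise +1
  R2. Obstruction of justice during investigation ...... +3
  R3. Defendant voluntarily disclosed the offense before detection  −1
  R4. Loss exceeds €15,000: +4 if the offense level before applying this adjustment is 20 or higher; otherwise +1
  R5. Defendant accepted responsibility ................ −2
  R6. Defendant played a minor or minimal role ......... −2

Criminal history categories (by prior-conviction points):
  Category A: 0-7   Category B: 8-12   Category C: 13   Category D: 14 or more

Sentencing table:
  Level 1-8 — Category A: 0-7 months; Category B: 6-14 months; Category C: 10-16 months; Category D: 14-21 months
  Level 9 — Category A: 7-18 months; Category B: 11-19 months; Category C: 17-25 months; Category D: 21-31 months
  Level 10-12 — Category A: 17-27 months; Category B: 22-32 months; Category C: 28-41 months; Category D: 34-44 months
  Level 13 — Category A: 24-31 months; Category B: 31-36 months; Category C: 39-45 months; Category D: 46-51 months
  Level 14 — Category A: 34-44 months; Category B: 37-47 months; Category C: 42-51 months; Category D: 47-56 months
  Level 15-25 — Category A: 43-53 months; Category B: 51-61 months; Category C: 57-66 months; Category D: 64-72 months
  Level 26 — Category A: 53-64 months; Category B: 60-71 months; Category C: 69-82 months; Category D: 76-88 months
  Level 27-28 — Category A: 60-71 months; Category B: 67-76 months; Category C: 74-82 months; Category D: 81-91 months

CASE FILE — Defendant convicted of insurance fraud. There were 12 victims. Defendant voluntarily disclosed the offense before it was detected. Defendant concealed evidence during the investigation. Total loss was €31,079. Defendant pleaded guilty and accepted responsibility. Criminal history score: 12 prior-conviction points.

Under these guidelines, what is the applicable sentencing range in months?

Base offense level for insurance fraud: 21.
R1 applies (level before this adjustment is 21 < 24, so +1): 21 + 1 = 22.
R2 applies: 22 + 3 = 25.
R3 applies: 25 − 1 = 24.
R4 applies (level before this adjustment is 24 ≥ 20, so +4): 24 + 4 = 28.
R5 applies: 28 − 2 = 26.
R6 does not apply.
Final offense level: 26.
Criminal history: 12 prior points → Category B (8-12).
Level 26 falls in the 26 band.
Grid: Level 26 × Category B = 60-71 months.

60-71 months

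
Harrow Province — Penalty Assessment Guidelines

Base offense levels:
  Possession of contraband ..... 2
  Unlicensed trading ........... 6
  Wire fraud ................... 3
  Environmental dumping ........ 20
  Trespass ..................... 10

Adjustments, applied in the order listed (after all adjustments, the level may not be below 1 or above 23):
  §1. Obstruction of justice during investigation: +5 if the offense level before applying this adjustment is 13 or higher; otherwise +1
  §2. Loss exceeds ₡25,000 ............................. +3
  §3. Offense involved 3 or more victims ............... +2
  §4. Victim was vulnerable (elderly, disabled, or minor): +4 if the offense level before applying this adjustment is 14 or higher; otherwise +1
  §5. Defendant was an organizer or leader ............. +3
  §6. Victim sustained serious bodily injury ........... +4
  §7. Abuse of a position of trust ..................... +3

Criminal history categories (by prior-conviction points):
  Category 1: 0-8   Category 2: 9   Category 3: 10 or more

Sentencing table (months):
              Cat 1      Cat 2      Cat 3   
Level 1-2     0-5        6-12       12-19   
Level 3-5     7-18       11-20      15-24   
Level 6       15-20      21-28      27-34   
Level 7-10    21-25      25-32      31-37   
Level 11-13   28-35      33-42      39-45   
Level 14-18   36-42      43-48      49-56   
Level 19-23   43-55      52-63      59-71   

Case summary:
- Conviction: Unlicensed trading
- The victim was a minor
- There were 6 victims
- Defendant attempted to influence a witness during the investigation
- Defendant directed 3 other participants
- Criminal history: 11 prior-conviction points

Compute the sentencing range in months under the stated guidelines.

39-45 months

Base offense level for unlicensed trading: 6.
§1 applies (level before this adjustment is 6 < 13, so +1): 6 + 1 = 7.
§3 applies: 7 + 2 = 9.
§4 applies (level before this adjustment is 9 < 14, so +1): 9 + 1 = 10.
§5 applies: 10 + 3 = 13.
§6 does not apply.
Final offense level: 13.
Criminal history: 11 prior points → Category 3 (10+).
Level 13 falls in the 11-13 band.
Grid: Level 11-13 × Category 3 = 39-45 months.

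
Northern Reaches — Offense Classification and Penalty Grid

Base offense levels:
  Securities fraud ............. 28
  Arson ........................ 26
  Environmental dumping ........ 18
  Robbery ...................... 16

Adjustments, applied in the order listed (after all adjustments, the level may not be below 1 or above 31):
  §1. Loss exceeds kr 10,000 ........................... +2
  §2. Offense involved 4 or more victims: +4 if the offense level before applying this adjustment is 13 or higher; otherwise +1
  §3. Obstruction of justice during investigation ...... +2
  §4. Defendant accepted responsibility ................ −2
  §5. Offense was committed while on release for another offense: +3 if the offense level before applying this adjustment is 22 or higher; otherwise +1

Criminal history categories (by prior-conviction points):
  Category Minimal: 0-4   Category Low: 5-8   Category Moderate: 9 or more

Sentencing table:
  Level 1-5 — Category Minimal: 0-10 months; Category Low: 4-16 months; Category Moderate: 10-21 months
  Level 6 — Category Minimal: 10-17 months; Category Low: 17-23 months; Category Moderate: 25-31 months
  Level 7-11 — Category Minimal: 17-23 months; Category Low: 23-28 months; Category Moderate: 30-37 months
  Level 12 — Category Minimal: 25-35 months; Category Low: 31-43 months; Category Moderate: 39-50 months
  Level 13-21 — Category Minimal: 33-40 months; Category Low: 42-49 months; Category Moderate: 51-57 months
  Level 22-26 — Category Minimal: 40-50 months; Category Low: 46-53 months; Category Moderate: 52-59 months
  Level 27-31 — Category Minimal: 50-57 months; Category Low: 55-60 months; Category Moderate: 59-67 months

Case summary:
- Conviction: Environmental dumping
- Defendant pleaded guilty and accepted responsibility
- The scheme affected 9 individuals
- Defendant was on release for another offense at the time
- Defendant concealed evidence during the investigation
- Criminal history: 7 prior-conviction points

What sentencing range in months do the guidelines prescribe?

Base offense level for environmental dumping: 18.
§1 does not apply.
§2 applies (level before this adjustment is 18 ≥ 13, so +4): 18 + 4 = 22.
§3 applies: 22 + 2 = 24.
§4 applies: 24 − 2 = 22.
§5 applies (level before this adjustment is 22 ≥ 22, so +3): 22 + 3 = 25.
Final offense level: 25.
Criminal history: 7 prior points → Category Low (5-8).
Level 25 falls in the 22-26 band.
Grid: Level 22-26 × Category Low = 46-53 months.

46-53 months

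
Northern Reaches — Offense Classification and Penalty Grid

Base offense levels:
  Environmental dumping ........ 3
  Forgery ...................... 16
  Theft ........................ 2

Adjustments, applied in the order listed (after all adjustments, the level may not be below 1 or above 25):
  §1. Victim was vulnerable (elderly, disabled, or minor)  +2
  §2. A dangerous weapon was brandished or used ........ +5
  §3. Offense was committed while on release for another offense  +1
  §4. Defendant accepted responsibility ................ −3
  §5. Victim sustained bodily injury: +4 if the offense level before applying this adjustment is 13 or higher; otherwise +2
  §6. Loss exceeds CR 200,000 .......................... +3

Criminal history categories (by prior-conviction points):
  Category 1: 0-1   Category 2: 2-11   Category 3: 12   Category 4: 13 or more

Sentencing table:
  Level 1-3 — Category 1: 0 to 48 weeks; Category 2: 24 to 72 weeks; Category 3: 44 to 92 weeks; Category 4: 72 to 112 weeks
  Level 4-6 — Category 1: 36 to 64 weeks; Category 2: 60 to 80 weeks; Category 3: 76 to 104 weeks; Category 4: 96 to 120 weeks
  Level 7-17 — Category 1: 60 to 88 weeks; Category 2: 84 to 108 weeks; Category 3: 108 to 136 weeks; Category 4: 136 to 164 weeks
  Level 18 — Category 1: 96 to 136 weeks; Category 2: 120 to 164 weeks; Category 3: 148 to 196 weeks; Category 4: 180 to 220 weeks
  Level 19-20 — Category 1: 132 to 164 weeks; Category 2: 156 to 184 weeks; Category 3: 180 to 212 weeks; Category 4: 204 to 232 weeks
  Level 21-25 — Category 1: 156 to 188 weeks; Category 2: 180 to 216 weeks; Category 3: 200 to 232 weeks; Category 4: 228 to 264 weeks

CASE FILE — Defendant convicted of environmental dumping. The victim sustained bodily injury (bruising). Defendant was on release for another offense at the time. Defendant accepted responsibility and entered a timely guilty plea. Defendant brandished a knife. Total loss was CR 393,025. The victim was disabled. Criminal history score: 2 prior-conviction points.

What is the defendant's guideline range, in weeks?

Base offense level for environmental dumping: 3.
§1 applies: 3 + 2 = 5.
§2 applies: 5 + 5 = 10.
§3 applies: 10 + 1 = 11.
§4 applies: 11 − 3 = 8.
§5 applies (level before this adjustment is 8 < 13, so +2): 8 + 2 = 10.
§6 applies: 10 + 3 = 13.
Final offense level: 13.
Criminal history: 2 prior points → Category 2 (2-11).
Level 13 falls in the 7-17 band.
Grid: Level 7-17 × Category 2 = 84-108 weeks.

84-108 weeks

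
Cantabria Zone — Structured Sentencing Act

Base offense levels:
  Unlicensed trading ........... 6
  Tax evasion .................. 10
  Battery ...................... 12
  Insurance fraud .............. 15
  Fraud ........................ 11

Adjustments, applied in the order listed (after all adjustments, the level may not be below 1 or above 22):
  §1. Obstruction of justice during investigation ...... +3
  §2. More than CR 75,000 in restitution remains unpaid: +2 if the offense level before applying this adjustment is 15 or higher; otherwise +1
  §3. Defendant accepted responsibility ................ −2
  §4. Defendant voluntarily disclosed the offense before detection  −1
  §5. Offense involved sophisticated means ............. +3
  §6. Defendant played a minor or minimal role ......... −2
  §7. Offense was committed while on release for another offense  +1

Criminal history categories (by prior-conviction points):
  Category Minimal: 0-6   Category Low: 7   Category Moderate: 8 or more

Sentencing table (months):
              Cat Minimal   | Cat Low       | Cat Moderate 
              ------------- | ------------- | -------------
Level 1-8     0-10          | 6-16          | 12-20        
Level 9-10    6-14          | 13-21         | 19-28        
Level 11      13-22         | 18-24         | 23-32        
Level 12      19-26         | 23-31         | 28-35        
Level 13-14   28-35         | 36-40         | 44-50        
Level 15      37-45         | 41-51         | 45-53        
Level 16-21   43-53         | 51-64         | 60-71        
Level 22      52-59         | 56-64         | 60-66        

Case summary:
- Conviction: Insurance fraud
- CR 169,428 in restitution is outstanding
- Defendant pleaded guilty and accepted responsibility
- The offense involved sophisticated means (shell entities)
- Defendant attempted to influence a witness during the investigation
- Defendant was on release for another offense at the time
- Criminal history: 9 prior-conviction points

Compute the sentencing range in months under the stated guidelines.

Base offense level for insurance fraud: 15.
§1 applies: 15 + 3 = 18.
§2 applies (level before this adjustment is 18 ≥ 15, so +2): 18 + 2 = 20.
§3 applies: 20 − 2 = 18.
§4 does not apply.
§5 applies: 18 + 3 = 21.
§6 does not apply.
§7 applies: 21 + 1 = 22.
Final offense level: 22.
Criminal history: 9 prior points → Category Moderate (8+).
Level 22 falls in the 22 band.
Grid: Level 22 × Category Moderate = 60-66 months.

60-66 months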